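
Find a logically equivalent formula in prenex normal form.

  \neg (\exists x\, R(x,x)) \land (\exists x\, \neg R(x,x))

\forall x\, \exists b\, (\neg R(x,x) \land \neg R(b,b))

Move each ¬ inward, flipping quantifiers it crosses:
  (\forall x\, \neg R(x,x)) \land (\exists x\, \neg R(x,x))
Rename bound variables to avoid capture: x↦b.
  (\forall x\, \neg R(x,x)) \land (\exists b\, \neg R(b,b))
Pull the quantifiers to the front (each side's bound variable is not free in the other side):
  \forall x\, \exists b\, (\neg R(x,x) \land \neg R(b,b))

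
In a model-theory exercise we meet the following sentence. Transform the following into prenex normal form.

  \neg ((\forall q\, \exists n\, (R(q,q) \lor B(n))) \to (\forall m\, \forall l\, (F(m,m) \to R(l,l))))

\forall q\, \exists n\, \exists m\, \exists l\, ((R(q,q) \lor B(n)) \land F(m,m) \land \neg R(l,l))

First replace A → B with ¬A ∨ B.
  \neg (\neg (\forall q\, \exists n\, (R(q,q) \lor B(n))) \lor (\forall m\, \forall l\, (\neg F(m,m) \lor R(l,l))))
Move each ¬ inward, flipping quantifiers it crosses:
  (\forall q\, \exists n\, (R(q,q) \lor B(n))) \land (\exists m\, \exists l\, (F(m,m) \land \neg R(l,l)))
All bound variables are already distinct, so no renaming is needed.
Finally move all quantifiers to the prefix:
  \forall q\, \exists n\, \exists m\, \exists l\, ((R(q,q) \lor B(n)) \land F(m,m) \land \neg R(l,l))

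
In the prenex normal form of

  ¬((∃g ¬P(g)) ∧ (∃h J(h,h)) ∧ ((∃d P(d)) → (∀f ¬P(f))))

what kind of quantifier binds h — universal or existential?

Rewrite implications/biconditionals: A → B as ¬A ∨ B.
  ¬((∃g ¬P(g)) ∧ (∃h J(h,h)) ∧ (¬(∃d P(d)) ∨ (∀f ¬P(f))))
Drive negations inward (¬∀x A ≡ ∃x ¬A, ¬∃x A ≡ ∀x ¬A, De Morgan for ∧/∨):
  (∀g P(g)) ∨ (∀h ¬J(h,h)) ∨ (∃d P(d)) ∧ (∃f P(f))
Extract every quantifier outward, since the variables are now distinct and don't occur free across branches:
  ∀g ∀h ∃d ∃f (P(g) ∨ ¬J(h,h) ∨ P(d) ∧ P(f))
The quantifier ∃h sits under an odd number of negations (counting the antecedent side of each →), so it flips to ∀h.

universal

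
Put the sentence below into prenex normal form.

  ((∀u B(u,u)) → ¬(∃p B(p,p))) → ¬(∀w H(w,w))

∀u ∃p ∃w (B(u,u) ∧ B(p,p) ∨ ¬H(w,w))

First replace A → B with ¬A ∨ B.
  ¬(¬(∀u B(u,u)) ∨ ¬(∃p B(p,p))) ∨ ¬(∀w H(w,w))
Drive negations inward (¬∀x A ≡ ∃x ¬A, ¬∃x A ≡ ∀x ¬A, De Morgan for ∧/∨):
  (∀u B(u,u)) ∧ (∃p B(p,p)) ∨ (∃w ¬H(w,w))
All bound variables are already distinct, so no renaming is needed.
Extract every quantifier outward, since the variables are now distinct and don't occur free across branches:
  ∀u ∃p ∃w (B(u,u) ∧ B(p,p) ∨ ¬H(w,w))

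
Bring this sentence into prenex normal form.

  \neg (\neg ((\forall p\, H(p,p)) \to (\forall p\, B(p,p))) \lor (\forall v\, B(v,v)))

Rewrite implications/biconditionals: A → B as ¬A ∨ B.
  \neg (\neg (\neg (\forall p\, H(p,p)) \lor (\forall p\, B(p,p))) \lor (\forall v\, B(v,v)))
Move each ¬ inward, flipping quantifiers it crosses:
  ((\exists p\, \neg H(p,p)) \lor (\forall p\, B(p,p))) \land (\exists v\, \neg B(v,v))
Standardize variables apart so no two quantifiers bind the same name: p↦u1.
  ((\exists p\, \neg H(p,p)) \lor (\forall u1\, B(u1,u1))) \land (\exists v\, \neg B(v,v))
Pull the quantifiers to the front (each side's bound variable is not free in the other side):
  \exists p\, \forall u1\, \exists v\, ((\neg H(p,p) \lor B(u1,u1)) \land \neg B(v,v))

\exists p\, \forall u1\, \exists v\, ((\neg H(p,p) \lor B(u1,u1)) \land \neg B(v,v))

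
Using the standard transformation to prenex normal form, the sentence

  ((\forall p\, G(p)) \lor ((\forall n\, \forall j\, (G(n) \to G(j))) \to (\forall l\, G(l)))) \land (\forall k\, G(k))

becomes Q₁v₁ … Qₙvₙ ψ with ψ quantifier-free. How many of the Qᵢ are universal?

3

First replace A → B with ¬A ∨ B.
  ((\forall p\, G(p)) \lor \neg (\forall n\, \forall j\, (\neg G(n) \lor G(j))) \lor (\forall l\, G(l))) \land (\forall k\, G(k))
Move each ¬ inward, flipping quantifiers it crosses:
  ((\forall p\, G(p)) \lor (\exists n\, \exists j\, (G(n) \land \neg G(j))) \lor (\forall l\, G(l))) \land (\forall k\, G(k))
All bound variables are already distinct, so no renaming is needed.
Finally move all quantifiers to the prefix:
  \forall p\, \exists n\, \exists j\, \forall l\, \forall k\, ((G(p) \lor G(n) \land \neg G(j) \lor G(l)) \land G(k))
The prefix is \forall p \exists n \exists j \forall l \forall k: 3 universal, 2 existential.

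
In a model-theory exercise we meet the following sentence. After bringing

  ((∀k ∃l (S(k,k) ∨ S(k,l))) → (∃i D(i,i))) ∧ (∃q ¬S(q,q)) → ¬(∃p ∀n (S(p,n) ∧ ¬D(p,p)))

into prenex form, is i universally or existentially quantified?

universal

Rewrite implications/biconditionals: A → B as ¬A ∨ B.
  ¬((¬(∀k ∃l (S(k,k) ∨ S(k,l))) ∨ (∃i D(i,i))) ∧ (∃q ¬S(q,q))) ∨ ¬(∃p ∀n (S(p,n) ∧ ¬D(p,p)))
Move each ¬ inward, flipping quantifiers it crosses:
  (∀k ∃l (S(k,k) ∨ S(k,l))) ∧ (∀i ¬D(i,i)) ∨ (∀q S(q,q)) ∨ (∀p ∃n (¬S(p,n) ∨ D(p,p)))
Pull the quantifiers to the front (each side's bound variable is not free in the other side):
  ∀k ∃l ∀i ∀q ∀p ∃n ((S(k,k) ∨ S(k,l)) ∧ ¬D(i,i) ∨ S(q,q) ∨ ¬S(p,n) ∨ D(p,p))
The quantifier ∃i sits under an odd number of negations (counting the antecedent side of each →), so it flips to ∀i.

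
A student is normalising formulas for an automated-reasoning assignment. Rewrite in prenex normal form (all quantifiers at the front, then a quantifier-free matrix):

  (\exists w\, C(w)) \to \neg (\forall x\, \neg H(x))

\forall w\, \exists x\, (\neg C(w) \lor H(x))

Rewrite implications/biconditionals: A → B as ¬A ∨ B.
  \neg (\exists w\, C(w)) \lor \neg (\forall x\, \neg H(x))
Move each ¬ inward, flipping quantifiers it crosses:
  (\forall w\, \neg C(w)) \lor (\exists x\, H(x))
All bound variables are already distinct, so no renaming is needed.
Finally move all quantifiers to the prefix:
  \forall w\, \exists x\, (\neg C(w) \lor H(x))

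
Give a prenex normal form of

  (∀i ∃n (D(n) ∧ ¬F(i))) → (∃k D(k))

∃i ∀n ∃k (¬D(n) ∨ F(i) ∨ D(k))

Rewrite implications/biconditionals: A → B as ¬A ∨ B.
  ¬(∀i ∃n (D(n) ∧ ¬F(i))) ∨ (∃k D(k))
Drive negations inward (¬∀x A ≡ ∃x ¬A, ¬∃x A ≡ ∀x ¬A, De Morgan for ∧/∨):
  (∃i ∀n (¬D(n) ∨ F(i))) ∨ (∃k D(k))
All bound variables are already distinct, so no renaming is needed.
Extract every quantifier outward, since the variables are now distinct and don't occur free across branches:
  ∃i ∀n ∃k (¬D(n) ∨ F(i) ∨ D(k))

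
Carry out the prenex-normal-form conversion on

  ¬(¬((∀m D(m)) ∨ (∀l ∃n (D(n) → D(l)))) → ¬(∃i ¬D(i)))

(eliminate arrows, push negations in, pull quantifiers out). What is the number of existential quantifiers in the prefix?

3

Eliminate → and ↔ using ¬ and ∨.
  ¬(¬¬((∀m D(m)) ∨ (∀l ∃n (¬D(n) ∨ D(l)))) ∨ ¬(∃i ¬D(i)))
Move each ¬ inward, flipping quantifiers it crosses:
  (∃m ¬D(m)) ∧ (∃l ∀n (D(n) ∧ ¬D(l))) ∧ (∃i ¬D(i))
Finally move all quantifiers to the prefix:
  ∃m ∃l ∀n ∃i (¬D(m) ∧ D(n) ∧ ¬D(l) ∧ ¬D(i))
The prefix is ∃m ∃l ∀n ∃i: 1 universal, 3 existential.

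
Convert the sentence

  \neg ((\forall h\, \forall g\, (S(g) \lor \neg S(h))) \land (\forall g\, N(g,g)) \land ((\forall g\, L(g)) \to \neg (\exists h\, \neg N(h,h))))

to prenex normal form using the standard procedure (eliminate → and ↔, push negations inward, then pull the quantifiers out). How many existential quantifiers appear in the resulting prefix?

4

Eliminate → and ↔ using ¬ and ∨.
  \neg ((\forall h\, \forall g\, (S(g) \lor \neg S(h))) \land (\forall g\, N(g,g)) \land (\neg (\forall g\, L(g)) \lor \neg (\exists h\, \neg N(h,h))))
Drive negations inward (¬∀x A ≡ ∃x ¬A, ¬∃x A ≡ ∀x ¬A, De Morgan for ∧/∨):
  (\exists h\, \exists g\, (\neg S(g) \land S(h))) \lor (\exists g\, \neg N(g,g)) \lor (\forall g\, L(g)) \land (\exists h\, \neg N(h,h))
Standardize variables apart so no two quantifiers bind the same name: g↦s, g↦x1, h↦r.
  (\exists h\, \exists g\, (\neg S(g) \land S(h))) \lor (\exists s\, \neg N(s,s)) \lor (\forall x1\, L(x1)) \land (\exists r\, \neg N(r,r))
Extract every quantifier outward, since the variables are now distinct and don't occur free across branches:
  \exists h\, \exists g\, \exists s\, \forall x1\, \exists r\, (\neg S(g) \land S(h) \lor \neg N(s,s) \lor L(x1) \land \neg N(r,r))
The prefix is \exists h \exists g \exists s \forall x1 \exists r: 1 universal, 4 existential.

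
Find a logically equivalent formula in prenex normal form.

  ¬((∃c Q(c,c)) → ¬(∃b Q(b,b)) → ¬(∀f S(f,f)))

∃c ∀b ∀f (Q(c,c) ∧ ¬Q(b,b) ∧ S(f,f))

Rewrite implications/biconditionals: A → B as ¬A ∨ B.
  ¬(¬(∃c Q(c,c)) ∨ ¬¬(∃b Q(b,b)) ∨ ¬(∀f S(f,f)))
Push ¬ through the quantifiers and connectives to reach negation normal form:
  (∃c Q(c,c)) ∧ (∀b ¬Q(b,b)) ∧ (∀f S(f,f))
All bound variables are already distinct, so no renaming is needed.
Extract every quantifier outward, since the variables are now distinct and don't occur free across branches:
  ∃c ∀b ∀f (Q(c,c) ∧ ¬Q(b,b) ∧ S(f,f))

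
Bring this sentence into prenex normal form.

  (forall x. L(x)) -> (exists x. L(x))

First replace A → B with ¬A ∨ B.
  ~(forall x. L(x)) | (exists x. L(x))
Move each ¬ inward, flipping quantifiers it crosses:
  (exists x. ~L(x)) | (exists x. L(x))
Standardize variables apart so no two quantifiers bind the same name: x↦r.
  (exists x. ~L(x)) | (exists r. L(r))
Pull the quantifiers to the front (each side's bound variable is not free in the other side):
  exists x. exists r. (~L(x) | L(r))

exists x. exists r. (~L(x) | L(r))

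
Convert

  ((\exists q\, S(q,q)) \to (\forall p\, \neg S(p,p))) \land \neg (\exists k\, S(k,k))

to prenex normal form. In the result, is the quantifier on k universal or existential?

universal

First replace A → B with ¬A ∨ B.
  (\neg (\exists q\, S(q,q)) \lor (\forall p\, \neg S(p,p))) \land \neg (\exists k\, S(k,k))
Drive negations inward (¬∀x A ≡ ∃x ¬A, ¬∃x A ≡ ∀x ¬A, De Morgan for ∧/∨):
  ((\forall q\, \neg S(q,q)) \lor (\forall p\, \neg S(p,p))) \land (\forall k\, \neg S(k,k))
Extract every quantifier outward, since the variables are now distinct and don't occur free across branches:
  \forall q\, \forall p\, \forall k\, ((\neg S(q,q) \lor \neg S(p,p)) \land \neg S(k,k))
The quantifier \exists k sits under an odd number of negations (counting the antecedent side of each →), so it flips to \forall k.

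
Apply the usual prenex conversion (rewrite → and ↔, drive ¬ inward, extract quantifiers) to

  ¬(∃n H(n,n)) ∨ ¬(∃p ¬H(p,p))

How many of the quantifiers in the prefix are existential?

0

Drive negations inward (¬∀x A ≡ ∃x ¬A, ¬∃x A ≡ ∀x ¬A, De Morgan for ∧/∨):
  (∀n ¬H(n,n)) ∨ (∀p H(p,p))
Pull the quantifiers to the front (each side's bound variable is not free in the other side):
  ∀n ∀p (¬H(n,n) ∨ H(p,p))
The prefix is ∀n ∀p: 2 universal, 0 existential.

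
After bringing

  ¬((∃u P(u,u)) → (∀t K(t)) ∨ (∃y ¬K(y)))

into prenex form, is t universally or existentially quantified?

existential

Eliminate → and ↔ using ¬ and ∨.
  ¬(¬(∃u P(u,u)) ∨ (∀t K(t)) ∨ (∃y ¬K(y)))
Move each ¬ inward, flipping quantifiers it crosses:
  (∃u P(u,u)) ∧ (∃t ¬K(t)) ∧ (∀y K(y))
All bound variables are already distinct, so no renaming is needed.
Extract every quantifier outward, since the variables are now distinct and don't occur free across branches:
  ∃u ∃t ∀y (P(u,u) ∧ ¬K(t) ∧ K(y))
The quantifier ∀t sits under an odd number of negations (counting the antecedent side of each →), so it flips to ∃t.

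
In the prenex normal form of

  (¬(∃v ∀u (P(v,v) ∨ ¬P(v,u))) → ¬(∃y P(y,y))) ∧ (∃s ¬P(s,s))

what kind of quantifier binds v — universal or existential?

existential

Eliminate → and ↔ using ¬ and ∨.
  (¬¬(∃v ∀u (P(v,v) ∨ ¬P(v,u))) ∨ ¬(∃y P(y,y))) ∧ (∃s ¬P(s,s))
Move each ¬ inward, flipping quantifiers it crosses:
  ((∃v ∀u (P(v,v) ∨ ¬P(v,u))) ∨ (∀y ¬P(y,y))) ∧ (∃s ¬P(s,s))
All bound variables are already distinct, so no renaming is needed.
Finally move all quantifiers to the prefix:
  ∃v ∀u ∀y ∃s ((P(v,v) ∨ ¬P(v,u) ∨ ¬P(y,y)) ∧ ¬P(s,s))
The quantifier ∃v sits under an even number of negations (counting the antecedent side of each →), so it remains existential.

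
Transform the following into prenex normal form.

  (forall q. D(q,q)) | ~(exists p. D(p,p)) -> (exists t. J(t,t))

Rewrite implications/biconditionals: A → B as ¬A ∨ B.
  ~((forall q. D(q,q)) | ~(exists p. D(p,p))) | (exists t. J(t,t))
Drive negations inward (¬∀x A ≡ ∃x ¬A, ¬∃x A ≡ ∀x ¬A, De Morgan for ∧/∨):
  (exists q. ~D(q,q)) & (exists p. D(p,p)) | (exists t. J(t,t))
All bound variables are already distinct, so no renaming is needed.
Extract every quantifier outward, since the variables are now distinct and don't occur free across branches:
  exists q. exists p. exists t. (~D(q,q) & D(p,p) | J(t,t))

exists q. exists p. exists t. (~D(q,q) & D(p,p) | J(t,t))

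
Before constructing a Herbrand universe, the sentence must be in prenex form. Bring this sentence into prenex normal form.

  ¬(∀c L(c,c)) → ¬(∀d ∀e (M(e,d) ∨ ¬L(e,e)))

∀c ∃d ∃e (L(c,c) ∨ ¬M(e,d) ∧ L(e,e))

First replace A → B with ¬A ∨ B.
  ¬¬(∀c L(c,c)) ∨ ¬(∀d ∀e (M(e,d) ∨ ¬L(e,e)))
Push ¬ through the quantifiers and connectives to reach negation normal form:
  (∀c L(c,c)) ∨ (∃d ∃e (¬M(e,d) ∧ L(e,e)))
All bound variables are already distinct, so no renaming is needed.
Finally move all quantifiers to the prefix:
  ∀c ∃d ∃e (L(c,c) ∨ ¬M(e,d) ∧ L(e,e))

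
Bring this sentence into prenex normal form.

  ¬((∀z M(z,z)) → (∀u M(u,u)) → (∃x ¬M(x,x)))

∀z ∀u ∀x (M(z,z) ∧ M(u,u) ∧ M(x,x))

Eliminate → and ↔ using ¬ and ∨.
  ¬(¬(∀z M(z,z)) ∨ ¬(∀u M(u,u)) ∨ (∃x ¬M(x,x)))
Drive negations inward (¬∀x A ≡ ∃x ¬A, ¬∃x A ≡ ∀x ¬A, De Morgan for ∧/∨):
  (∀z M(z,z)) ∧ (∀u M(u,u)) ∧ (∀x M(x,x))
Finally move all quantifiers to the prefix:
  ∀z ∀u ∀x (M(z,z) ∧ M(u,u) ∧ M(x,x))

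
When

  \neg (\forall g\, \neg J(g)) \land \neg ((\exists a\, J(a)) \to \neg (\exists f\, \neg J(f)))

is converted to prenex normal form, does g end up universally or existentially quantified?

First replace A → B with ¬A ∨ B.
  \neg (\forall g\, \neg J(g)) \land \neg (\neg (\exists a\, J(a)) \lor \neg (\exists f\, \neg J(f)))
Push ¬ through the quantifiers and connectives to reach negation normal form:
  (\exists g\, J(g)) \land (\exists a\, J(a)) \land (\exists f\, \neg J(f))
All bound variables are already distinct, so no renaming is needed.
Extract every quantifier outward, since the variables are now distinct and don't occur free across branches:
  \exists g\, \exists a\, \exists f\, (J(g) \land J(a) \land \neg J(f))
The quantifier \forall g sits under an odd number of negations (counting the antecedent side of each →), so it flips to \exists g.

existential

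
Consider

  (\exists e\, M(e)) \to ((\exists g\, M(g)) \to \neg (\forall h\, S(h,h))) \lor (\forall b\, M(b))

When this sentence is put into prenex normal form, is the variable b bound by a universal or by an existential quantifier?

Eliminate → and ↔ using ¬ and ∨.
  \neg (\exists e\, M(e)) \lor \neg (\exists g\, M(g)) \lor \neg (\forall h\, S(h,h)) \lor (\forall b\, M(b))
Move each ¬ inward, flipping quantifiers it crosses:
  (\forall e\, \neg M(e)) \lor (\forall g\, \neg M(g)) \lor (\exists h\, \neg S(h,h)) \lor (\forall b\, M(b))
All bound variables are already distinct, so no renaming is needed.
Pull the quantifiers to the front (each side's bound variable is not free in the other side):
  \forall e\, \forall g\, \exists h\, \forall b\, (\neg M(e) \lor \neg M(g) \lor \neg S(h,h) \lor M(b))
The quantifier \forall b sits under an even number of negations (counting the antecedent side of each →), so it remains universal.

universal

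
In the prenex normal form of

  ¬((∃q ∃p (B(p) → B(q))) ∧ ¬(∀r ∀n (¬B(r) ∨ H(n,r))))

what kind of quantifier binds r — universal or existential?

Eliminate → and ↔ using ¬ and ∨.
  ¬((∃q ∃p (¬B(p) ∨ B(q))) ∧ ¬(∀r ∀n (¬B(r) ∨ H(n,r))))
Drive negations inward (¬∀x A ≡ ∃x ¬A, ¬∃x A ≡ ∀x ¬A, De Morgan for ∧/∨):
  (∀q ∀p (B(p) ∧ ¬B(q))) ∨ (∀r ∀n (¬B(r) ∨ H(n,r)))
Extract every quantifier outward, since the variables are now distinct and don't occur free across branches:
  ∀q ∀p ∀r ∀n (B(p) ∧ ¬B(q) ∨ ¬B(r) ∨ H(n,r))
The quantifier ∀r sits under an even number of negations (counting the antecedent side of each →), so it remains universal.

universal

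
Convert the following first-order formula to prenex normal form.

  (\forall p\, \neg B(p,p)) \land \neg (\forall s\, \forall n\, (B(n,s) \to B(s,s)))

\forall p\, \exists s\, \exists n\, (\neg B(p,p) \land B(n,s) \land \neg B(s,s))

Rewrite implications/biconditionals: A → B as ¬A ∨ B.
  (\forall p\, \neg B(p,p)) \land \neg (\forall s\, \forall n\, (\neg B(n,s) \lor B(s,s)))
Drive negations inward (¬∀x A ≡ ∃x ¬A, ¬∃x A ≡ ∀x ¬A, De Morgan for ∧/∨):
  (\forall p\, \neg B(p,p)) \land (\exists s\, \exists n\, (B(n,s) \land \neg B(s,s)))
All bound variables are already distinct, so no renaming is needed.
Pull the quantifiers to the front (each side's bound variable is not free in the other side):
  \forall p\, \exists s\, \exists n\, (\neg B(p,p) \land B(n,s) \land \neg B(s,s))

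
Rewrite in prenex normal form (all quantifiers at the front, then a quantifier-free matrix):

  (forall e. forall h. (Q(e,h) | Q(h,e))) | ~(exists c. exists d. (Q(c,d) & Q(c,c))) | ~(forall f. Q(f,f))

Move each ¬ inward, flipping quantifiers it crosses:
  (forall e. forall h. (Q(e,h) | Q(h,e))) | (forall c. forall d. (~Q(c,d) | ~Q(c,c))) | (exists f. ~Q(f,f))
All bound variables are already distinct, so no renaming is needed.
Pull the quantifiers to the front (each side's bound variable is not free in the other side):
  forall e. forall h. forall c. forall d. exists f. (Q(e,h) | Q(h,e) | ~Q(c,d) | ~Q(c,c) | ~Q(f,f))

forall e. forall h. forall c. forall d. exists f. (Q(e,h) | Q(h,e) | ~Q(c,d) | ~Q(c,c) | ~Q(f,f))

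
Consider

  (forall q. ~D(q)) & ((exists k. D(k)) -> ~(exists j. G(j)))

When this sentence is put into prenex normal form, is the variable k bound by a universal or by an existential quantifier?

universal

Rewrite implications/biconditionals: A → B as ¬A ∨ B.
  (forall q. ~D(q)) & (~(exists k. D(k)) | ~(exists j. G(j)))
Drive negations inward (¬∀x A ≡ ∃x ¬A, ¬∃x A ≡ ∀x ¬A, De Morgan for ∧/∨):
  (forall q. ~D(q)) & ((forall k. ~D(k)) | (forall j. ~G(j)))
Pull the quantifiers to the front (each side's bound variable is not free in the other side):
  forall q. forall k. forall j. (~D(q) & (~D(k) | ~G(j)))
The quantifier exists k sits under an odd number of negations (counting the antecedent side of each →), so it flips to forall k.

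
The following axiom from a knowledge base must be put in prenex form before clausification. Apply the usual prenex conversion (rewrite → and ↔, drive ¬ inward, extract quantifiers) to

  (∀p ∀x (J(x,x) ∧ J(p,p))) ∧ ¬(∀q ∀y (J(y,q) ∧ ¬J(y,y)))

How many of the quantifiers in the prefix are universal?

Move each ¬ inward, flipping quantifiers it crosses:
  (∀p ∀x (J(x,x) ∧ J(p,p))) ∧ (∃q ∃y (¬J(y,q) ∨ J(y,y)))
All bound variables are already distinct, so no renaming is needed.
Finally move all quantifiers to the prefix:
  ∀p ∀x ∃q ∃y (J(x,x) ∧ J(p,p) ∧ (¬J(y,q) ∨ J(y,y)))
The prefix is ∀p ∀x ∃q ∃y: 2 universal, 2 existential.

2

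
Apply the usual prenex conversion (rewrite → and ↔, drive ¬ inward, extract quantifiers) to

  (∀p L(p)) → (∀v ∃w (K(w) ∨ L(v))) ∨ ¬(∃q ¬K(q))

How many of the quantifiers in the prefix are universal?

2

First replace A → B with ¬A ∨ B.
  ¬(∀p L(p)) ∨ (∀v ∃w (K(w) ∨ L(v))) ∨ ¬(∃q ¬K(q))
Push ¬ through the quantifiers and connectives to reach negation normal form:
  (∃p ¬L(p)) ∨ (∀v ∃w (K(w) ∨ L(v))) ∨ (∀q K(q))
Finally move all quantifiers to the prefix:
  ∃p ∀v ∃w ∀q (¬L(p) ∨ K(w) ∨ L(v) ∨ K(q))
The prefix is ∃p ∀v ∃w ∀q: 2 universal, 2 existential.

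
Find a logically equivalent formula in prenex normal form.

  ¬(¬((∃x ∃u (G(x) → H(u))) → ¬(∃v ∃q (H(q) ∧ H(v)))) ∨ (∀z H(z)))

∀x ∀u ∀v ∀q ∃z ((G(x) ∧ ¬H(u) ∨ ¬H(q) ∨ ¬H(v)) ∧ ¬H(z))

Rewrite implications/biconditionals: A → B as ¬A ∨ B.
  ¬(¬(¬(∃x ∃u (¬G(x) ∨ H(u))) ∨ ¬(∃v ∃q (H(q) ∧ H(v)))) ∨ (∀z H(z)))
Move each ¬ inward, flipping quantifiers it crosses:
  ((∀x ∀u (G(x) ∧ ¬H(u))) ∨ (∀v ∀q (¬H(q) ∨ ¬H(v)))) ∧ (∃z ¬H(z))
All bound variables are already distinct, so no renaming is needed.
Finally move all quantifiers to the prefix:
  ∀x ∀u ∀v ∀q ∃z ((G(x) ∧ ¬H(u) ∨ ¬H(q) ∨ ¬H(v)) ∧ ¬H(z))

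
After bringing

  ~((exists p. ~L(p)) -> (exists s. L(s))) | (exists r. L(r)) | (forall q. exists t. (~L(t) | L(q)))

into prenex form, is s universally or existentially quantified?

universal

Rewrite implications/biconditionals: A → B as ¬A ∨ B.
  ~(~(exists p. ~L(p)) | (exists s. L(s))) | (exists r. L(r)) | (forall q. exists t. (~L(t) | L(q)))
Drive negations inward (¬∀x A ≡ ∃x ¬A, ¬∃x A ≡ ∀x ¬A, De Morgan for ∧/∨):
  (exists p. ~L(p)) & (forall s. ~L(s)) | (exists r. L(r)) | (forall q. exists t. (~L(t) | L(q)))
All bound variables are already distinct, so no renaming is needed.
Finally move all quantifiers to the prefix:
  exists p. forall s. exists r. forall q. exists t. (~L(p) & ~L(s) | L(r) | ~L(t) | L(q))
The quantifier exists s sits under an odd number of negations (counting the antecedent side of each →), so it flips to forall s.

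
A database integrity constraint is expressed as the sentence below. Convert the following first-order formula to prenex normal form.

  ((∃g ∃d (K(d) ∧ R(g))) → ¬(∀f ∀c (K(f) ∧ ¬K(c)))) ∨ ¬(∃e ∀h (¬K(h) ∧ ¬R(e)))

First replace A → B with ¬A ∨ B.
  ¬(∃g ∃d (K(d) ∧ R(g))) ∨ ¬(∀f ∀c (K(f) ∧ ¬K(c))) ∨ ¬(∃e ∀h (¬K(h) ∧ ¬R(e)))
Drive negations inward (¬∀x A ≡ ∃x ¬A, ¬∃x A ≡ ∀x ¬A, De Morgan for ∧/∨):
  (∀g ∀d (¬K(d) ∨ ¬R(g))) ∨ (∃f ∃c (¬K(f) ∨ K(c))) ∨ (∀e ∃h (K(h) ∨ R(e)))
Pull the quantifiers to the front (each side's bound variable is not free in the other side):
  ∀g ∀d ∃f ∃c ∀e ∃h (¬K(d) ∨ ¬R(g) ∨ ¬K(f) ∨ K(c) ∨ K(h) ∨ R(e))

∀g ∀d ∃f ∃c ∀e ∃h (¬K(d) ∨ ¬R(g) ∨ ¬K(f) ∨ K(c) ∨ K(h) ∨ R(e))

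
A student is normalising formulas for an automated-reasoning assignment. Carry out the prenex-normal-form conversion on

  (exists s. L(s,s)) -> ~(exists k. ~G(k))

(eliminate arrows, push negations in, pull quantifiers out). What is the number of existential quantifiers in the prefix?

0

Eliminate → and ↔ using ¬ and ∨.
  ~(exists s. L(s,s)) | ~(exists k. ~G(k))
Move each ¬ inward, flipping quantifiers it crosses:
  (forall s. ~L(s,s)) | (forall k. G(k))
All bound variables are already distinct, so no renaming is needed.
Finally move all quantifiers to the prefix:
  forall s. forall k. (~L(s,s) | G(k))
The prefix is forall s forall k: 2 universal, 0 existential.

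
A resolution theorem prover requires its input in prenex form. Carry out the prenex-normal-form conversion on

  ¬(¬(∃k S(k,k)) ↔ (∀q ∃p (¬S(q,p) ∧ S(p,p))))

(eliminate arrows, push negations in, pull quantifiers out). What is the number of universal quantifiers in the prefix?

3

Rewrite implications/biconditionals: A → B as ¬A ∨ B; A ↔ B as (¬A ∨ B) ∧ (¬B ∨ A).
  ¬((¬¬(∃k S(k,k)) ∨ (∀q ∃p (¬S(q,p) ∧ S(p,p)))) ∧ (¬(∀q ∃p (¬S(q,p) ∧ S(p,p))) ∨ ¬(∃k S(k,k))))
Drive negations inward (¬∀x A ≡ ∃x ¬A, ¬∃x A ≡ ∀x ¬A, De Morgan for ∧/∨):
  (∀k ¬S(k,k)) ∧ (∃q ∀p (S(q,p) ∨ ¬S(p,p))) ∨ (∀q ∃p (¬S(q,p) ∧ S(p,p))) ∧ (∃k S(k,k))
Standardize variables apart so no two quantifiers bind the same name: q↦z, p↦w, k↦r.
  (∀k ¬S(k,k)) ∧ (∃q ∀p (S(q,p) ∨ ¬S(p,p))) ∨ (∀z ∃w (¬S(z,w) ∧ S(w,w))) ∧ (∃r S(r,r))
Finally move all quantifiers to the prefix:
  ∀k ∃q ∀p ∀z ∃w ∃r (¬S(k,k) ∧ (S(q,p) ∨ ¬S(p,p)) ∨ ¬S(z,w) ∧ S(w,w) ∧ S(r,r))
The prefix is ∀k ∃q ∀p ∀z ∃w ∃r: 3 universal, 3 existential.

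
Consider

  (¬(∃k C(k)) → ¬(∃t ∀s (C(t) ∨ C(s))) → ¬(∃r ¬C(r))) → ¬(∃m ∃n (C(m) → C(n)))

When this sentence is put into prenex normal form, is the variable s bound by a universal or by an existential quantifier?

First replace A → B with ¬A ∨ B.
  ¬(¬¬(∃k C(k)) ∨ ¬¬(∃t ∀s (C(t) ∨ C(s))) ∨ ¬(∃r ¬C(r))) ∨ ¬(∃m ∃n (¬C(m) ∨ C(n)))
Push ¬ through the quantifiers and connectives to reach negation normal form:
  (∀k ¬C(k)) ∧ (∀t ∃s (¬C(t) ∧ ¬C(s))) ∧ (∃r ¬C(r)) ∨ (∀m ∀n (C(m) ∧ ¬C(n)))
All bound variables are already distinct, so no renaming is needed.
Pull the quantifiers to the front (each side's bound variable is not free in the other side):
  ∀k ∀t ∃s ∃r ∀m ∀n (¬C(k) ∧ ¬C(t) ∧ ¬C(s) ∧ ¬C(r) ∨ C(m) ∧ ¬C(n))
The quantifier ∀s sits under an odd number of negations (counting the antecedent side of each →), so it flips to ∃s.

existential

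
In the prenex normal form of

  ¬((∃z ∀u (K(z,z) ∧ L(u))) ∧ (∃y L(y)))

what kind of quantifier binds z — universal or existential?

universal

Move each ¬ inward, flipping quantifiers it crosses:
  (∀z ∃u (¬K(z,z) ∨ ¬L(u))) ∨ (∀y ¬L(y))
All bound variables are already distinct, so no renaming is needed.
Extract every quantifier outward, since the variables are now distinct and don't occur free across branches:
  ∀z ∃u ∀y (¬K(z,z) ∨ ¬L(u) ∨ ¬L(y))
The quantifier ∃z sits under an odd number of negations, so it flips to ∀z.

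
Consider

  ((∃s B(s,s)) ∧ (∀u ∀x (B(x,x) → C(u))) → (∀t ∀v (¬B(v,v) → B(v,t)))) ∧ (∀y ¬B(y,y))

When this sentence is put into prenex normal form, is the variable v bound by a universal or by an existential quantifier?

First replace A → B with ¬A ∨ B.
  (¬((∃s B(s,s)) ∧ (∀u ∀x (¬B(x,x) ∨ C(u)))) ∨ (∀t ∀v (¬¬B(v,v) ∨ B(v,t)))) ∧ (∀y ¬B(y,y))
Drive negations inward (¬∀x A ≡ ∃x ¬A, ¬∃x A ≡ ∀x ¬A, De Morgan for ∧/∨):
  ((∀s ¬B(s,s)) ∨ (∃u ∃x (B(x,x) ∧ ¬C(u))) ∨ (∀t ∀v (B(v,v) ∨ B(v,t)))) ∧ (∀y ¬B(y,y))
Pull the quantifiers to the front (each side's bound variable is not free in the other side):
  ∀s ∃u ∃x ∀t ∀v ∀y ((¬B(s,s) ∨ B(x,x) ∧ ¬C(u) ∨ B(v,v) ∨ B(v,t)) ∧ ¬B(y,y))
The quantifier ∀v sits under an even number of negations (counting the antecedent side of each →), so it remains universal.

universal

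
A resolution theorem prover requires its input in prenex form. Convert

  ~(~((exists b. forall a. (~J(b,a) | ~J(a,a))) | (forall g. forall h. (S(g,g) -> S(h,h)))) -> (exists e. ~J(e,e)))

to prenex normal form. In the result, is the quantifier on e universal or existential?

Rewrite implications/biconditionals: A → B as ¬A ∨ B.
  ~(~~((exists b. forall a. (~J(b,a) | ~J(a,a))) | (forall g. forall h. (~S(g,g) | S(h,h)))) | (exists e. ~J(e,e)))
Move each ¬ inward, flipping quantifiers it crosses:
  (forall b. exists a. (J(b,a) & J(a,a))) & (exists g. exists h. (S(g,g) & ~S(h,h))) & (forall e. J(e,e))
Pull the quantifiers to the front (each side's bound variable is not free in the other side):
  forall b. exists a. exists g. exists h. forall e. (J(b,a) & J(a,a) & S(g,g) & ~S(h,h) & J(e,e))
The quantifier exists e sits under an odd number of negations (counting the antecedent side of each →), so it flips to forall e.

universal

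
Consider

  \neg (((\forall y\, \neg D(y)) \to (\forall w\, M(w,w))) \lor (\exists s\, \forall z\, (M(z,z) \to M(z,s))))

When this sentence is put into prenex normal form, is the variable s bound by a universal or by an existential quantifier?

universal

Rewrite implications/biconditionals: A → B as ¬A ∨ B.
  \neg (\neg (\forall y\, \neg D(y)) \lor (\forall w\, M(w,w)) \lor (\exists s\, \forall z\, (\neg M(z,z) \lor M(z,s))))
Push ¬ through the quantifiers and connectives to reach negation normal form:
  (\forall y\, \neg D(y)) \land (\exists w\, \neg M(w,w)) \land (\forall s\, \exists z\, (M(z,z) \land \neg M(z,s)))
All bound variables are already distinct, so no renaming is needed.
Finally move all quantifiers to the prefix:
  \forall y\, \exists w\, \forall s\, \exists z\, (\neg D(y) \land \neg M(w,w) \land M(z,z) \land \neg M(z,s))
The quantifier \exists s sits under an odd number of negations (counting the antecedent side of each →), so it flips to \forall s.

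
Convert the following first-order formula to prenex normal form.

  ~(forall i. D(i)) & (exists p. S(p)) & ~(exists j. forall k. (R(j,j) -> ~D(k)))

First replace A → B with ¬A ∨ B.
  ~(forall i. D(i)) & (exists p. S(p)) & ~(exists j. forall k. (~R(j,j) | ~D(k)))
Drive negations inward (¬∀x A ≡ ∃x ¬A, ¬∃x A ≡ ∀x ¬A, De Morgan for ∧/∨):
  (exists i. ~D(i)) & (exists p. S(p)) & (forall j. exists k. (R(j,j) & D(k)))
Extract every quantifier outward, since the variables are now distinct and don't occur free across branches:
  exists i. exists p. forall j. exists k. (~D(i) & S(p) & R(j,j) & D(k))

exists i. exists p. forall j. exists k. (~D(i) & S(p) & R(j,j) & D(k))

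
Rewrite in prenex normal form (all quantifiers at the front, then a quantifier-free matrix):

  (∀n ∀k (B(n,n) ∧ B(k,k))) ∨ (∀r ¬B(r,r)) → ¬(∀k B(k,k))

∃n ∃k ∃r ∃z1 ((¬B(n,n) ∨ ¬B(k,k)) ∧ B(r,r) ∨ ¬B(z1,z1))

Eliminate → and ↔ using ¬ and ∨.
  ¬((∀n ∀k (B(n,n) ∧ B(k,k))) ∨ (∀r ¬B(r,r))) ∨ ¬(∀k B(k,k))
Drive negations inward (¬∀x A ≡ ∃x ¬A, ¬∃x A ≡ ∀x ¬A, De Morgan for ∧/∨):
  (∃n ∃k (¬B(n,n) ∨ ¬B(k,k))) ∧ (∃r B(r,r)) ∨ (∃k ¬B(k,k))
Standardize variables apart so no two quantifiers bind the same name: k↦z1.
  (∃n ∃k (¬B(n,n) ∨ ¬B(k,k))) ∧ (∃r B(r,r)) ∨ (∃z1 ¬B(z1,z1))
Pull the quantifiers to the front (each side's bound variable is not free in the other side):
  ∃n ∃k ∃r ∃z1 ((¬B(n,n) ∨ ¬B(k,k)) ∧ B(r,r) ∨ ¬B(z1,z1))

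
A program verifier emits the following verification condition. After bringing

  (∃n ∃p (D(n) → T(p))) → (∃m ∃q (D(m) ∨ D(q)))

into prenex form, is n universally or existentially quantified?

universal

First replace A → B with ¬A ∨ B.
  ¬(∃n ∃p (¬D(n) ∨ T(p))) ∨ (∃m ∃q (D(m) ∨ D(q)))
Push ¬ through the quantifiers and connectives to reach negation normal form:
  (∀n ∀p (D(n) ∧ ¬T(p))) ∨ (∃m ∃q (D(m) ∨ D(q)))
All bound variables are already distinct, so no renaming is needed.
Finally move all quantifiers to the prefix:
  ∀n ∀p ∃m ∃q (D(n) ∧ ¬T(p) ∨ D(m) ∨ D(q))
The quantifier ∃n sits under an odd number of negations (counting the antecedent side of each →), so it flips to ∀n.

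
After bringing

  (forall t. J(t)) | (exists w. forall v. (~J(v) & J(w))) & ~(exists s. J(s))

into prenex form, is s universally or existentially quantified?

Move each ¬ inward, flipping quantifiers it crosses:
  (forall t. J(t)) | (exists w. forall v. (~J(v) & J(w))) & (forall s. ~J(s))
Pull the quantifiers to the front (each side's bound variable is not free in the other side):
  forall t. exists w. forall v. forall s. (J(t) | ~J(v) & J(w) & ~J(s))
The quantifier exists s sits under an odd number of negations, so it flips to forall s.

universal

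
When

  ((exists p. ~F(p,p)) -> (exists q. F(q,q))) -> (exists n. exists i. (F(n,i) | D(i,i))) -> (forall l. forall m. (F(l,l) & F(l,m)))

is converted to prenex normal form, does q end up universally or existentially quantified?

First replace A → B with ¬A ∨ B.
  ~(~(exists p. ~F(p,p)) | (exists q. F(q,q))) | ~(exists n. exists i. (F(n,i) | D(i,i))) | (forall l. forall m. (F(l,l) & F(l,m)))
Push ¬ through the quantifiers and connectives to reach negation normal form:
  (exists p. ~F(p,p)) & (forall q. ~F(q,q)) | (forall n. forall i. (~F(n,i) & ~D(i,i))) | (forall l. forall m. (F(l,l) & F(l,m)))
All bound variables are already distinct, so no renaming is needed.
Pull the quantifiers to the front (each side's bound variable is not free in the other side):
  exists p. forall q. forall n. forall i. forall l. forall m. (~F(p,p) & ~F(q,q) | ~F(n,i) & ~D(i,i) | F(l,l) & F(l,m))
The quantifier exists q sits under an odd number of negations (counting the antecedent side of each →), so it flips to forall q.

universal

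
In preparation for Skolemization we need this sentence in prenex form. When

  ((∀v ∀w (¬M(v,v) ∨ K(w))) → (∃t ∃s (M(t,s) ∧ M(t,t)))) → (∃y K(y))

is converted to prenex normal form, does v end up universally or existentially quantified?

Eliminate → and ↔ using ¬ and ∨.
  ¬(¬(∀v ∀w (¬M(v,v) ∨ K(w))) ∨ (∃t ∃s (M(t,s) ∧ M(t,t)))) ∨ (∃y K(y))
Drive negations inward (¬∀x A ≡ ∃x ¬A, ¬∃x A ≡ ∀x ¬A, De Morgan for ∧/∨):
  (∀v ∀w (¬M(v,v) ∨ K(w))) ∧ (∀t ∀s (¬M(t,s) ∨ ¬M(t,t))) ∨ (∃y K(y))
All bound variables are already distinct, so no renaming is needed.
Finally move all quantifiers to the prefix:
  ∀v ∀w ∀t ∀s ∃y ((¬M(v,v) ∨ K(w)) ∧ (¬M(t,s) ∨ ¬M(t,t)) ∨ K(y))
The quantifier ∀v sits under an even number of negations (counting the antecedent side of each →), so it remains universal.

universal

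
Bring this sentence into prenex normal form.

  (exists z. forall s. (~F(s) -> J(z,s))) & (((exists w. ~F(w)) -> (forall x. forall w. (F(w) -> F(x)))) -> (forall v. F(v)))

exists z. forall s. exists w. exists x. exists u1. forall v. ((F(s) | J(z,s)) & (~F(w) & F(u1) & ~F(x) | F(v)))

Eliminate → and ↔ using ¬ and ∨.
  (exists z. forall s. (~~F(s) | J(z,s))) & (~(~(exists w. ~F(w)) | (forall x. forall w. (~F(w) | F(x)))) | (forall v. F(v)))
Push ¬ through the quantifiers and connectives to reach negation normal form:
  (exists z. forall s. (F(s) | J(z,s))) & ((exists w. ~F(w)) & (exists x. exists w. (F(w) & ~F(x))) | (forall v. F(v)))
Give each quantifier a distinct variable: w↦u1.
  (exists z. forall s. (F(s) | J(z,s))) & ((exists w. ~F(w)) & (exists x. exists u1. (F(u1) & ~F(x))) | (forall v. F(v)))
Finally move all quantifiers to the prefix:
  exists z. forall s. exists w. exists x. exists u1. forall v. ((F(s) | J(z,s)) & (~F(w) & F(u1) & ~F(x) | F(v)))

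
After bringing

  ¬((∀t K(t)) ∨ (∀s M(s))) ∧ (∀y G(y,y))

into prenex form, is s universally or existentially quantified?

Drive negations inward (¬∀x A ≡ ∃x ¬A, ¬∃x A ≡ ∀x ¬A, De Morgan for ∧/∨):
  (∃t ¬K(t)) ∧ (∃s ¬M(s)) ∧ (∀y G(y,y))
All bound variables are already distinct, so no renaming is needed.
Pull the quantifiers to the front (each side's bound variable is not free in the other side):
  ∃t ∃s ∀y (¬K(t) ∧ ¬M(s) ∧ G(y,y))
The quantifier ∀s sits under an odd number of negations, so it flips to ∃s.

existential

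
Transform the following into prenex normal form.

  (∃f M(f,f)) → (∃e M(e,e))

∀f ∃e (¬M(f,f) ∨ M(e,e))

First replace A → B with ¬A ∨ B.
  ¬(∃f M(f,f)) ∨ (∃e M(e,e))
Move each ¬ inward, flipping quantifiers it crosses:
  (∀f ¬M(f,f)) ∨ (∃e M(e,e))
All bound variables are already distinct, so no renaming is needed.
Extract every quantifier outward, since the variables are now distinct and don't occur free across branches:
  ∀f ∃e (¬M(f,f) ∨ M(e,e))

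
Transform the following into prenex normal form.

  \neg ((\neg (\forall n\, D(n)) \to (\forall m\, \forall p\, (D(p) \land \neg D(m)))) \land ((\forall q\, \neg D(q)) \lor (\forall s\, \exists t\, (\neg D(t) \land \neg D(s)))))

Rewrite implications/biconditionals: A → B as ¬A ∨ B.
  \neg ((\neg \neg (\forall n\, D(n)) \lor (\forall m\, \forall p\, (D(p) \land \neg D(m)))) \land ((\forall q\, \neg D(q)) \lor (\forall s\, \exists t\, (\neg D(t) \land \neg D(s)))))
Push ¬ through the quantifiers and connectives to reach negation normal form:
  (\exists n\, \neg D(n)) \land (\exists m\, \exists p\, (\neg D(p) \lor D(m))) \lor (\exists q\, D(q)) \land (\exists s\, \forall t\, (D(t) \lor D(s)))
Pull the quantifiers to the front (each side's bound variable is not free in the other side):
  \exists n\, \exists m\, \exists p\, \exists q\, \exists s\, \forall t\, (\neg D(n) \land (\neg D(p) \lor D(m)) \lor D(q) \land (D(t) \lor D(s)))

\exists n\, \exists m\, \exists p\, \exists q\, \exists s\, \forall t\, (\neg D(n) \land (\neg D(p) \lor D(m)) \lor D(q) \land (D(t) \lor D(s)))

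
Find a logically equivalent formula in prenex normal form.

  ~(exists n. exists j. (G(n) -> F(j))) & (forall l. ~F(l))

Eliminate → and ↔ using ¬ and ∨.
  ~(exists n. exists j. (~G(n) | F(j))) & (forall l. ~F(l))
Move each ¬ inward, flipping quantifiers it crosses:
  (forall n. forall j. (G(n) & ~F(j))) & (forall l. ~F(l))
Extract every quantifier outward, since the variables are now distinct and don't occur free across branches:
  forall n. forall j. forall l. (G(n) & ~F(j) & ~F(l))

forall n. forall j. forall l. (G(n) & ~F(j) & ~F(l))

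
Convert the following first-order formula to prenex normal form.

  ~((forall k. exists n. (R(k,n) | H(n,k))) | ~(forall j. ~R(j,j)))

exists k. forall n. forall j. (~R(k,n) & ~H(n,k) & ~R(j,j))

Push ¬ through the quantifiers and connectives to reach negation normal form:
  (exists k. forall n. (~R(k,n) & ~H(n,k))) & (forall j. ~R(j,j))
Finally move all quantifiers to the prefix:
  exists k. forall n. forall j. (~R(k,n) & ~H(n,k) & ~R(j,j))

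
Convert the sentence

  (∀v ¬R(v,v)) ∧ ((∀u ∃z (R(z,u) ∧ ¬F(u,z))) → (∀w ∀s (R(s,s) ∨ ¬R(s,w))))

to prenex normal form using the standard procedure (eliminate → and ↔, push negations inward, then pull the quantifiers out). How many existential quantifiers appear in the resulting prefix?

Eliminate → and ↔ using ¬ and ∨.
  (∀v ¬R(v,v)) ∧ (¬(∀u ∃z (R(z,u) ∧ ¬F(u,z))) ∨ (∀w ∀s (R(s,s) ∨ ¬R(s,w))))
Push ¬ through the quantifiers and connectives to reach negation normal form:
  (∀v ¬R(v,v)) ∧ ((∃u ∀z (¬R(z,u) ∨ F(u,z))) ∨ (∀w ∀s (R(s,s) ∨ ¬R(s,w))))
Pull the quantifiers to the front (each side's bound variable is not free in the other side):
  ∀v ∃u ∀z ∀w ∀s (¬R(v,v) ∧ (¬R(z,u) ∨ F(u,z) ∨ R(s,s) ∨ ¬R(s,w)))
The prefix is ∀v ∃u ∀z ∀w ∀s: 4 universal, 1 existential.

1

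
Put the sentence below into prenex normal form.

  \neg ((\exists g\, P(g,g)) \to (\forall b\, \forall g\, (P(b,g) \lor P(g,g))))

\exists g\, \exists b\, \exists y\, (P(g,g) \land \neg P(b,y) \land \neg P(y,y))

First replace A → B with ¬A ∨ B.
  \neg (\neg (\exists g\, P(g,g)) \lor (\forall b\, \forall g\, (P(b,g) \lor P(g,g))))
Move each ¬ inward, flipping quantifiers it crosses:
  (\exists g\, P(g,g)) \land (\exists b\, \exists g\, (\neg P(b,g) \land \neg P(g,g)))
Standardize variables apart so no two quantifiers bind the same name: g↦y.
  (\exists g\, P(g,g)) \land (\exists b\, \exists y\, (\neg P(b,y) \land \neg P(y,y)))
Finally move all quantifiers to the prefix:
  \exists g\, \exists b\, \exists y\, (P(g,g) \land \neg P(b,y) \land \neg P(y,y))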